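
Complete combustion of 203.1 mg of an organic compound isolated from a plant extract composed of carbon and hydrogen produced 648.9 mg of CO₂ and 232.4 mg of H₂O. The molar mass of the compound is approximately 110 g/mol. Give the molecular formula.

mol C = 0.6489 g CO₂ ÷ 44.009 g/mol = 0.014745 mol
mol H = 2 × 0.2324 g H₂O ÷ 18.015 g/mol = 0.025801 mol
Divide by the smallest (0.014745 mol): C 1.000, H 1.750
Multiplying each by 4 gives whole numbers: C 4.00, H 7.00
Empirical formula: C4H7
Empirical-formula mass = 55.10 g/mol; 110 ÷ 55.10 ≈ 2, so the molecular formula is C8H14.

C8H14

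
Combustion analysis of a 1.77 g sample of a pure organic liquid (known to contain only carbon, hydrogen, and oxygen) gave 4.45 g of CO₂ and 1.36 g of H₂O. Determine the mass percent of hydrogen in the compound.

8.6%

mol C = 4.45 g CO₂ ÷ 44.009 g/mol = 0.1011 mol
mol H = 2 × 1.36 g H₂O ÷ 18.015 g/mol = 0.1510 mol
mass O = 1.77 − (1.215 + 0.1522) = 0.4033 g → mol O = 0.4033 ÷ 15.999 = 0.02521 mol
mass % H = 0.1522 g ÷ 1.77 g × 100%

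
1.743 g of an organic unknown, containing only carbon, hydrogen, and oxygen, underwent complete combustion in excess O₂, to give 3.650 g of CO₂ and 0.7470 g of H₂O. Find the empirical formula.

mol C = 3.650 g CO₂ ÷ 44.009 g/mol = 0.082938 mol
mol H = 2 × 0.7470 g H₂O ÷ 18.015 g/mol = 0.082931 mol
mass O = 1.743 − (0.99616 + 0.083594) = 0.66324 g → mol O = 0.66324 ÷ 15.999 = 0.041455 mol
Divide by the smallest (0.041455 mol): C 2.001, H 2.000, O 1.000

C2H2O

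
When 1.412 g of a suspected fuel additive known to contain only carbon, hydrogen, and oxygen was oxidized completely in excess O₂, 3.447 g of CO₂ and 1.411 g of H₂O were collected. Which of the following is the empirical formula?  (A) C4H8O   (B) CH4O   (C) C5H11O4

(A) C4H8O

mol C = 3.447 g CO₂ ÷ 44.009 g/mol = 0.078325 mol
mol H = 2 × 1.411 g H₂O ÷ 18.015 g/mol = 0.15665 mol
mass O = 1.412 − (0.94076 + 0.15790) = 0.31334 g → mol O = 0.31334 ÷ 15.999 = 0.019585 mol
Divide by the smallest (0.019585 mol): C 3.999, H 7.998, O 1.000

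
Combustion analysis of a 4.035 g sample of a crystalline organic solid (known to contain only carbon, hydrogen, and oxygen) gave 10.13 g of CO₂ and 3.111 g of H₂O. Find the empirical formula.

C4H6O

mol C = 10.13 g CO₂ ÷ 44.009 g/mol = 0.23018 mol
mol H = 2 × 3.111 g H₂O ÷ 18.015 g/mol = 0.34538 mol
mass O = 4.035 − (2.7647 + 0.34814) = 0.92216 g → mol O = 0.92216 ÷ 15.999 = 0.057639 mol
Divide by the smallest (0.057639 mol): C 3.993, H 5.992, O 1.000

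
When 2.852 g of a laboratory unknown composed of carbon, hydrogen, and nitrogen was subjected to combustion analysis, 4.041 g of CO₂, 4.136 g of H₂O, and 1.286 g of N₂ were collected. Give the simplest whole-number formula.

mol C = 4.041 g CO₂ ÷ 44.009 g/mol = 0.091822 mol
mol H = 2 × 4.136 g H₂O ÷ 18.015 g/mol = 0.45917 mol
mol N = 2 × 1.286 g N₂ ÷ 28.014 g/mol = 0.091811 mol
Divide by the smallest (0.091811 mol): C 1.000, H 5.001, N 1.000

CH5N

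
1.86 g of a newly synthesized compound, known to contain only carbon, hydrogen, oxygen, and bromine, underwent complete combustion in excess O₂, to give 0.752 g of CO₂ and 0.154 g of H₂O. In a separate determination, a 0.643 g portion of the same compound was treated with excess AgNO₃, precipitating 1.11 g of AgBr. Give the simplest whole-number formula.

CHBrO

mol C = 0.752 g CO₂ ÷ 44.009 g/mol = 0.01709 mol
mol H = 2 × 0.154 g H₂O ÷ 18.015 g/mol = 0.01710 mol
From the AgBr data: mol Br per gram of compound = (1.11 ÷ 187.772) ÷ 0.643 = 0.009194 mol/g, so in the 1.86 g combustion sample mol Br = 0.01710 mol
mass O = 1.86 − (0.2052 + 0.01723 + 1.366) = 0.2712 g → mol O = 0.2712 ÷ 15.999 = 0.01695 mol
Divide by the smallest (0.01695 mol): C 1.008, H 1.009, Br 1.009, O 1.000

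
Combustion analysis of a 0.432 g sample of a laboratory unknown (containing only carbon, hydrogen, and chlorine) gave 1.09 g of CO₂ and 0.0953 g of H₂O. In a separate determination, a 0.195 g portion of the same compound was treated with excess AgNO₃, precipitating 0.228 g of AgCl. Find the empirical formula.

mol C = 1.09 g CO₂ ÷ 44.009 g/mol = 0.02477 mol
mol H = 2 × 0.0953 g H₂O ÷ 18.015 g/mol = 0.01058 mol
From the AgCl data: mol Cl per gram of compound = (0.228 ÷ 143.318) ÷ 0.195 = 0.008158 mol/g, so in the 0.432 g combustion sample mol Cl = 0.003524 mol
Divide by the smallest (0.003524 mol): C 7.028, H 3.002, Cl 1.000

C7H3Cl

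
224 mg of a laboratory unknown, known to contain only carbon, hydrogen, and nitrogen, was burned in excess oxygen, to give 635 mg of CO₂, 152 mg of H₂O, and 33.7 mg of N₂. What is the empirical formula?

C6H7N

mol C = 0.635 g CO₂ ÷ 44.009 g/mol = 0.01443 mol
mol H = 2 × 0.152 g H₂O ÷ 18.015 g/mol = 0.01687 mol
mol N = 2 × 0.0337 g N₂ ÷ 28.014 g/mol = 0.002406 mol
Divide by the smallest (0.002406 mol): C 5.997, H 7.014, N 1.000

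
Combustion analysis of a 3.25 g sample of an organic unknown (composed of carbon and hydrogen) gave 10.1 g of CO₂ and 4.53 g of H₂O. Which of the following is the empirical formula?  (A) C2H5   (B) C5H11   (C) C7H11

(B) C5H11

mol C = 10.1 g CO₂ ÷ 44.009 g/mol = 0.2295 mol
mol H = 2 × 4.53 g H₂O ÷ 18.015 g/mol = 0.5029 mol
Divide by the smallest (0.2295 mol): C 1.000, H 2.191
Multiplying each by 5 gives whole numbers: C 5.00, H 10.96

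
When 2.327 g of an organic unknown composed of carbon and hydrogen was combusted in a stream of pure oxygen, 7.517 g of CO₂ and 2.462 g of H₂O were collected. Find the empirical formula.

C5H8

mol C = 7.517 g CO₂ ÷ 44.009 g/mol = 0.17081 mol
mol H = 2 × 2.462 g H₂O ÷ 18.015 g/mol = 0.27333 mol
Divide by the smallest (0.17081 mol): C 1.000, H 1.600
Multiplying each by 5 gives whole numbers: C 5.00, H 8.00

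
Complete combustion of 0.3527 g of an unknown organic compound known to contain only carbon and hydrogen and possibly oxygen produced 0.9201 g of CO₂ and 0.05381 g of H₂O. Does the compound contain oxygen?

yes

mol C = 0.9201 g CO₂ ÷ 44.009 g/mol = 0.020907 mol
mol H = 2 × 0.05381 g H₂O ÷ 18.015 g/mol = 0.0059739 mol
C and H account for only 0.25714 g of the 0.3527 g sample; the remaining 0.095563 g must be oxygen.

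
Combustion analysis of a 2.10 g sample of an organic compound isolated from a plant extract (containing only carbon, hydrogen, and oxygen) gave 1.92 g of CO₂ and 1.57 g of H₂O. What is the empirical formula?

mol C = 1.92 g CO₂ ÷ 44.009 g/mol = 0.04363 mol
mol H = 2 × 1.57 g H₂O ÷ 18.015 g/mol = 0.1743 mol
mass O = 2.10 − (0.5240 + 0.1757) = 1.400 g → mol O = 1.400 ÷ 15.999 = 0.08752 mol
Divide by the smallest (0.04363 mol): C 1.000, H 3.995, O 2.006

CH4O2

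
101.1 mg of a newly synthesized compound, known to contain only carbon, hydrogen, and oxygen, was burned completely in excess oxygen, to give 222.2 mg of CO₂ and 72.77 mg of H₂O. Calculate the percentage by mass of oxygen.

mol C = 0.2222 g CO₂ ÷ 44.009 g/mol = 0.0050490 mol
mol H = 2 × 0.07277 g H₂O ÷ 18.015 g/mol = 0.0080788 mol
mass O = 0.1011 − (0.060643 + 0.0081435) = 0.032313 g → mol O = 0.032313 ÷ 15.999 = 0.0020197 mol
mass % O = 0.032313 g ÷ 0.1011 g × 100%

31.96%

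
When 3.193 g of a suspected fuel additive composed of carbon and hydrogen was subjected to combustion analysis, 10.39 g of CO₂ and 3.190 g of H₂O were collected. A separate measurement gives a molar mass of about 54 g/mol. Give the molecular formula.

mol C = 10.39 g CO₂ ÷ 44.009 g/mol = 0.23609 mol
mol H = 2 × 3.190 g H₂O ÷ 18.015 g/mol = 0.35415 mol
Divide by the smallest (0.23609 mol): C 1.000, H 1.500
Multiplying each by 2 gives whole numbers: C 2.00, H 3.00
Empirical formula: C2H3
Empirical-formula mass = 27.05 g/mol; 54 ÷ 27.05 ≈ 2, so the molecular formula is C4H6.

C4H6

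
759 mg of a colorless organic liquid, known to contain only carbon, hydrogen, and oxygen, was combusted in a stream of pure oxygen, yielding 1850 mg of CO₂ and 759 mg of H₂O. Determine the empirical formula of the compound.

C4H8O

mol C = 1.85 g CO₂ ÷ 44.009 g/mol = 0.04204 mol
mol H = 2 × 0.759 g H₂O ÷ 18.015 g/mol = 0.08426 mol
mass O = 0.759 − (0.5049 + 0.08494) = 0.1692 g → mol O = 0.1692 ÷ 15.999 = 0.01057 mol
Divide by the smallest (0.01057 mol): C 3.976, H 7.970, O 1.000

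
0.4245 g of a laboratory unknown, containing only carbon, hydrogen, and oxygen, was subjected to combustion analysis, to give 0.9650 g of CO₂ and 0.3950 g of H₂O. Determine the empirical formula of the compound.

mol C = 0.9650 g CO₂ ÷ 44.009 g/mol = 0.021927 mol
mol H = 2 × 0.3950 g H₂O ÷ 18.015 g/mol = 0.043852 mol
mass O = 0.4245 − (0.26337 + 0.044203) = 0.11693 g → mol O = 0.11693 ÷ 15.999 = 0.0073084 mol
Divide by the smallest (0.0073084 mol): C 3.000, H 6.000, O 1.000

C3H6O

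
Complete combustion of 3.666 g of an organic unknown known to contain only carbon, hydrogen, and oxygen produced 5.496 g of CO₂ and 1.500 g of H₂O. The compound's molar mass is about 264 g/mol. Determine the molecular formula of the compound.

mol C = 5.496 g CO₂ ÷ 44.009 g/mol = 0.12488 mol
mol H = 2 × 1.500 g H₂O ÷ 18.015 g/mol = 0.16653 mol
mass O = 3.666 − (1.5000 + 0.16786) = 1.9982 g → mol O = 1.9982 ÷ 15.999 = 0.12489 mol
Divide by the smallest (0.12488 mol): C 1.000, H 1.333, O 1.000
Multiplying each by 3 gives whole numbers: C 3.00, H 4.00, O 3.00
Empirical formula: C3H4O3
Empirical-formula mass = 88.06 g/mol; 264 ÷ 88.06 ≈ 3, so the molecular formula is C9H12O9.

C9H12O9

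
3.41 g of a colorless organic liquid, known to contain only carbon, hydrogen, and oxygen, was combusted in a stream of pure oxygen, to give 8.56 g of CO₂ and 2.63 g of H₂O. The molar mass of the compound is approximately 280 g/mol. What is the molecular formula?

C16H24O4

mol C = 8.56 g CO₂ ÷ 44.009 g/mol = 0.1945 mol
mol H = 2 × 2.63 g H₂O ÷ 18.015 g/mol = 0.2920 mol
mass O = 3.41 − (2.336 + 0.2943) = 0.7795 g → mol O = 0.7795 ÷ 15.999 = 0.04872 mol
Divide by the smallest (0.04872 mol): C 3.992, H 5.993, O 1.000
Empirical formula: C4H6O
Empirical-formula mass = 70.09 g/mol; 280 ÷ 70.09 ≈ 4, so the molecular formula is C16H24O4.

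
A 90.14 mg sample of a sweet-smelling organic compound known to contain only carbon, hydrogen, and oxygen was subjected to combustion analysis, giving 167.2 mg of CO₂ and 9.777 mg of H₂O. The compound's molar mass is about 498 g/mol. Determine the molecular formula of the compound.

mol C = 0.1672 g CO₂ ÷ 44.009 g/mol = 0.0037992 mol
mol H = 2 × 0.009777 g H₂O ÷ 18.015 g/mol = 0.0010854 mol
mass O = 0.09014 − (0.045632 + 0.0010941) = 0.043413 g → mol O = 0.043413 ÷ 15.999 = 0.0027135 mol
Divide by the smallest (0.0010854 mol): C 3.500, H 1.000, O 2.500
Multiplying each by 2 gives whole numbers: C 7.00, H 2.00, O 5.00
Empirical formula: C7H2O5
Empirical-formula mass = 166.09 g/mol; 498 ÷ 166.09 ≈ 3, so the molecular formula is C21H6O15.

C21H6O15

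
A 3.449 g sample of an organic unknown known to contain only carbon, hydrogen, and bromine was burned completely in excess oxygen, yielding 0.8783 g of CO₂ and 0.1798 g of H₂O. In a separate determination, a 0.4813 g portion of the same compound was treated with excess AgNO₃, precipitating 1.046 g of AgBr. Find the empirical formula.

mol C = 0.8783 g CO₂ ÷ 44.009 g/mol = 0.019957 mol
mol H = 2 × 0.1798 g H₂O ÷ 18.015 g/mol = 0.019961 mol
From the AgBr data: mol Br per gram of compound = (1.046 ÷ 187.772) ÷ 0.4813 = 0.011574 mol/g, so in the 3.449 g combustion sample mol Br = 0.039919 mol
Divide by the smallest (0.019957 mol): C 1.000, H 1.000, Br 2.000

CHBr2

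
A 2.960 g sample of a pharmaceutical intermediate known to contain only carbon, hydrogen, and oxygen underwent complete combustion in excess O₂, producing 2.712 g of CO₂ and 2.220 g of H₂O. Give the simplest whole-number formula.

mol C = 2.712 g CO₂ ÷ 44.009 g/mol = 0.061624 mol
mol H = 2 × 2.220 g H₂O ÷ 18.015 g/mol = 0.24646 mol
mass O = 2.960 − (0.74016 + 0.24843) = 1.9714 g → mol O = 1.9714 ÷ 15.999 = 0.12322 mol
Divide by the smallest (0.061624 mol): C 1.000, H 3.999, O 2.000

CH4O2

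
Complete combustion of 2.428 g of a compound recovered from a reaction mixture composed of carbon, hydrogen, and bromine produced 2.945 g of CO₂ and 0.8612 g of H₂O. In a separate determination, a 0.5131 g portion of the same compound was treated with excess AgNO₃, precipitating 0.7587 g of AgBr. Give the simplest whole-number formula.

mol C = 2.945 g CO₂ ÷ 44.009 g/mol = 0.066918 mol
mol H = 2 × 0.8612 g H₂O ÷ 18.015 g/mol = 0.095609 mol
From the AgBr data: mol Br per gram of compound = (0.7587 ÷ 187.772) ÷ 0.5131 = 0.0078748 mol/g, so in the 2.428 g combustion sample mol Br = 0.019120 mol
Divide by the smallest (0.019120 mol): C 3.500, H 5.001, Br 1.000
Multiplying each by 2 gives whole numbers: C 7.00, H 10.00, Br 2.00

C7H10Br2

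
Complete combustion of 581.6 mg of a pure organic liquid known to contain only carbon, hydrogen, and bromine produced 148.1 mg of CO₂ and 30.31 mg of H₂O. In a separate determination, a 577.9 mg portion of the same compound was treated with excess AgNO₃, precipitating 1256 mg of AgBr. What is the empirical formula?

mol C = 0.1481 g CO₂ ÷ 44.009 g/mol = 0.0033652 mol
mol H = 2 × 0.03031 g H₂O ÷ 18.015 g/mol = 0.0033650 mol
From the AgBr data: mol Br per gram of compound = (1.256 ÷ 187.772) ÷ 0.5779 = 0.011575 mol/g, so in the 0.5816 g combustion sample mol Br = 0.0067318 mol
Divide by the smallest (0.0033650 mol): C 1.000, H 1.000, Br 2.001

CHBr2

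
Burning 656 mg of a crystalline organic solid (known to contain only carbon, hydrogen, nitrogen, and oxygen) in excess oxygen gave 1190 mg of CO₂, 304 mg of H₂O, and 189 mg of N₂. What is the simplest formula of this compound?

C4H5N2O

mol C = 1.19 g CO₂ ÷ 44.009 g/mol = 0.02704 mol
mol H = 2 × 0.304 g H₂O ÷ 18.015 g/mol = 0.03375 mol
mol N = 2 × 0.189 g N₂ ÷ 28.014 g/mol = 0.01349 mol
mass O = 0.656 − (0.3248 + 0.03402 + 0.1890) = 0.1082 g → mol O = 0.1082 ÷ 15.999 = 0.006763 mol
Divide by the smallest (0.006763 mol): C 3.998, H 4.990, N 1.995, O 1.000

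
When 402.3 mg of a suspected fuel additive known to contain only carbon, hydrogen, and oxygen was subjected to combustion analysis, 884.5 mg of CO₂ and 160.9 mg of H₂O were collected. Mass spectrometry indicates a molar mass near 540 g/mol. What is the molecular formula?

mol C = 0.8845 g CO₂ ÷ 44.009 g/mol = 0.020098 mol
mol H = 2 × 0.1609 g H₂O ÷ 18.015 g/mol = 0.017863 mol
mass O = 0.4023 − (0.24140 + 0.018006) = 0.14290 g → mol O = 0.14290 ÷ 15.999 = 0.0089315 mol
Divide by the smallest (0.0089315 mol): C 2.250, H 2.000, O 1.000
Multiplying each by 4 gives whole numbers: C 9.00, H 8.00, O 4.00
Empirical formula: C9H8O4
Empirical-formula mass = 180.16 g/mol; 540 ÷ 180.16 ≈ 3, so the molecular formula is C27H24O12.

C27H24O12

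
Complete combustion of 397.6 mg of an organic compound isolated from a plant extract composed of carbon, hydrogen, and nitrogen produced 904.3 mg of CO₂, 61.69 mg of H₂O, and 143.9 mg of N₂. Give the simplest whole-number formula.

mol C = 0.9043 g CO₂ ÷ 44.009 g/mol = 0.020548 mol
mol H = 2 × 0.06169 g H₂O ÷ 18.015 g/mol = 0.0068487 mol
mol N = 2 × 0.1439 g N₂ ÷ 28.014 g/mol = 0.010273 mol
Divide by the smallest (0.0068487 mol): C 3.000, H 1.000, N 1.500
Multiplying each by 2 gives whole numbers: C 6.00, H 2.00, N 3.00

C6H2N3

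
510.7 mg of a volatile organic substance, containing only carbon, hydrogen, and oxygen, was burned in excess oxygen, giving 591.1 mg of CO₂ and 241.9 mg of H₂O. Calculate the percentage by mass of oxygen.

mol C = 0.5911 g CO₂ ÷ 44.009 g/mol = 0.013431 mol
mol H = 2 × 0.2419 g H₂O ÷ 18.015 g/mol = 0.026855 mol
mass O = 0.5107 − (0.16132 + 0.027070) = 0.32231 g → mol O = 0.32231 ÷ 15.999 = 0.020145 mol
mass % O = 0.32231 g ÷ 0.5107 g × 100%

63.11%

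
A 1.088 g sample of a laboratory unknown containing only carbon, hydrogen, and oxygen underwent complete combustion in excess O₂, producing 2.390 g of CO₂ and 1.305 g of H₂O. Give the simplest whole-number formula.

C3H8O

mol C = 2.390 g CO₂ ÷ 44.009 g/mol = 0.054307 mol
mol H = 2 × 1.305 g H₂O ÷ 18.015 g/mol = 0.14488 mol
mass O = 1.088 − (0.65228 + 0.14604) = 0.28968 g → mol O = 0.28968 ÷ 15.999 = 0.018106 mol
Divide by the smallest (0.018106 mol): C 2.999, H 8.002, O 1.000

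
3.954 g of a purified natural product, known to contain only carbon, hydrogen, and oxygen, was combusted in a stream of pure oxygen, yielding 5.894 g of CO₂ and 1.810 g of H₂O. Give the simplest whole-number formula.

mol C = 5.894 g CO₂ ÷ 44.009 g/mol = 0.13393 mol
mol H = 2 × 1.810 g H₂O ÷ 18.015 g/mol = 0.20094 mol
mass O = 3.954 − (1.6086 + 0.20255) = 2.1428 g → mol O = 2.1428 ÷ 15.999 = 0.13394 mol
Divide by the smallest (0.13393 mol): C 1.000, H 1.500, O 1.000
Multiplying each by 2 gives whole numbers: C 2.00, H 3.00, O 2.00

C2H3O2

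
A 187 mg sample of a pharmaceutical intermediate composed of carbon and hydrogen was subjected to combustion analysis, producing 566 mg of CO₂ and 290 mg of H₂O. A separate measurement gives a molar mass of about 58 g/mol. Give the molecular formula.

mol C = 0.566 g CO₂ ÷ 44.009 g/mol = 0.01286 mol
mol H = 2 × 0.290 g H₂O ÷ 18.015 g/mol = 0.03220 mol
Divide by the smallest (0.01286 mol): C 1.000, H 2.503
Multiplying each by 2 gives whole numbers: C 2.00, H 5.01
Empirical formula: C2H5
Empirical-formula mass = 29.06 g/mol; 58 ÷ 29.06 ≈ 2, so the molecular formula is C4H10.

C4H10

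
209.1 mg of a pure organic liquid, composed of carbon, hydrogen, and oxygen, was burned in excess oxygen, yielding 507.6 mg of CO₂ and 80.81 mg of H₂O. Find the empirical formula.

mol C = 0.5076 g CO₂ ÷ 44.009 g/mol = 0.011534 mol
mol H = 2 × 0.08081 g H₂O ÷ 18.015 g/mol = 0.0089714 mol
mass O = 0.2091 − (0.13853 + 0.0090432) = 0.061522 g → mol O = 0.061522 ÷ 15.999 = 0.0038454 mol
Divide by the smallest (0.0038454 mol): C 2.999, H 2.333, O 1.000
Multiplying each by 3 gives whole numbers: C 9.00, H 7.00, O 3.00

C9H7O3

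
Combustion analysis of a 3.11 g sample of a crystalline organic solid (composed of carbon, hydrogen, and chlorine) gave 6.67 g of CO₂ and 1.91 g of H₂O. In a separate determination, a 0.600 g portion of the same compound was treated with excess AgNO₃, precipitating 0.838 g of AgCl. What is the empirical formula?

C5H7Cl

mol C = 6.67 g CO₂ ÷ 44.009 g/mol = 0.1516 mol
mol H = 2 × 1.91 g H₂O ÷ 18.015 g/mol = 0.2120 mol
From the AgCl data: mol Cl per gram of compound = (0.838 ÷ 143.318) ÷ 0.600 = 0.009745 mol/g, so in the 3.11 g combustion sample mol Cl = 0.03031 mol
Divide by the smallest (0.03031 mol): C 5.001, H 6.996, Cl 1.000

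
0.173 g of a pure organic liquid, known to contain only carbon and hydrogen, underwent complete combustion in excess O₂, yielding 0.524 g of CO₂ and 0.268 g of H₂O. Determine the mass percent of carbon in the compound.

82.7%

mol C = 0.524 g CO₂ ÷ 44.009 g/mol = 0.01191 mol
mol H = 2 × 0.268 g H₂O ÷ 18.015 g/mol = 0.02975 mol
mass % C = 0.1430 g ÷ 0.173 g × 100%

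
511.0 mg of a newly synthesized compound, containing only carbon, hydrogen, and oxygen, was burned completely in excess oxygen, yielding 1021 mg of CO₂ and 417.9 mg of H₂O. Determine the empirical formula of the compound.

C2H4O

mol C = 1.021 g CO₂ ÷ 44.009 g/mol = 0.023200 mol
mol H = 2 × 0.4179 g H₂O ÷ 18.015 g/mol = 0.046395 mol
mass O = 0.5110 − (0.27865 + 0.046766) = 0.18558 g → mol O = 0.18558 ÷ 15.999 = 0.011600 mol
Divide by the smallest (0.011600 mol): C 2.000, H 4.000, O 1.000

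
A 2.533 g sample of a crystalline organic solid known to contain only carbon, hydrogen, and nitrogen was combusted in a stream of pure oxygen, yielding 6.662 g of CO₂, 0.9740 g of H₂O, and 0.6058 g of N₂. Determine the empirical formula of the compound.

C7H5N2

mol C = 6.662 g CO₂ ÷ 44.009 g/mol = 0.15138 mol
mol H = 2 × 0.9740 g H₂O ÷ 18.015 g/mol = 0.10813 mol
mol N = 2 × 0.6058 g N₂ ÷ 28.014 g/mol = 0.043250 mol
Divide by the smallest (0.043250 mol): C 3.500, H 2.500, N 1.000
Multiplying each by 2 gives whole numbers: C 7.00, H 5.00, N 2.00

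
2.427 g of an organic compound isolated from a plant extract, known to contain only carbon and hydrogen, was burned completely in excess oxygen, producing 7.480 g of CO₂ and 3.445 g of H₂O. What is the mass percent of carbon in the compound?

84.11%

mol C = 7.480 g CO₂ ÷ 44.009 g/mol = 0.16997 mol
mol H = 2 × 3.445 g H₂O ÷ 18.015 g/mol = 0.38246 mol
mass % C = 2.0415 g ÷ 2.427 g × 100%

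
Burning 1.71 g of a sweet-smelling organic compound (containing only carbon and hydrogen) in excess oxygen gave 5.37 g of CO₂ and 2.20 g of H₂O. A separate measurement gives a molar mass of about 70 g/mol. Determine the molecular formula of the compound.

C5H10

mol C = 5.37 g CO₂ ÷ 44.009 g/mol = 0.1220 mol
mol H = 2 × 2.20 g H₂O ÷ 18.015 g/mol = 0.2442 mol
Divide by the smallest (0.1220 mol): C 1.000, H 2.002
Empirical formula: CH2
Empirical-formula mass = 14.03 g/mol; 70 ÷ 14.03 ≈ 5, so the molecular formula is C5H10.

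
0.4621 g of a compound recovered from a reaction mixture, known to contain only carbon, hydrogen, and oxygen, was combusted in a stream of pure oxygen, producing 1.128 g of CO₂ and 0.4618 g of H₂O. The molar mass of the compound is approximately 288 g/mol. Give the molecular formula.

mol C = 1.128 g CO₂ ÷ 44.009 g/mol = 0.025631 mol
mol H = 2 × 0.4618 g H₂O ÷ 18.015 g/mol = 0.051268 mol
mass O = 0.4621 − (0.30786 + 0.051679) = 0.10257 g → mol O = 0.10257 ÷ 15.999 = 0.0064108 mol
Divide by the smallest (0.0064108 mol): C 3.998, H 7.997, O 1.000
Empirical formula: C4H8O
Empirical-formula mass = 72.11 g/mol; 288 ÷ 72.11 ≈ 4, so the molecular formula is C16H32O4.

C16H32O4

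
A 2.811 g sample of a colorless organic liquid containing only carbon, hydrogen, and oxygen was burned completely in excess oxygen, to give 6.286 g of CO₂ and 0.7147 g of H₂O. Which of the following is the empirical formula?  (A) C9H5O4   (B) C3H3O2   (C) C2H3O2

mol C = 6.286 g CO₂ ÷ 44.009 g/mol = 0.14283 mol
mol H = 2 × 0.7147 g H₂O ÷ 18.015 g/mol = 0.079345 mol
mass O = 2.811 − (1.7156 + 0.079980) = 1.0154 g → mol O = 1.0154 ÷ 15.999 = 0.063469 mol
Divide by the smallest (0.063469 mol): C 2.250, H 1.250, O 1.000
Multiplying each by 4 gives whole numbers: C 9.00, H 5.00, O 4.00

(A) C9H5O4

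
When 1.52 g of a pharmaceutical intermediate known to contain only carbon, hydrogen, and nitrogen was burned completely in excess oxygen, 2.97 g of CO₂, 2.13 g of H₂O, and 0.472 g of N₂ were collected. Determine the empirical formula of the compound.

C2H7N

mol C = 2.97 g CO₂ ÷ 44.009 g/mol = 0.06749 mol
mol H = 2 × 2.13 g H₂O ÷ 18.015 g/mol = 0.2365 mol
mol N = 2 × 0.472 g N₂ ÷ 28.014 g/mol = 0.03370 mol
Divide by the smallest (0.03370 mol): C 2.003, H 7.017, N 1.000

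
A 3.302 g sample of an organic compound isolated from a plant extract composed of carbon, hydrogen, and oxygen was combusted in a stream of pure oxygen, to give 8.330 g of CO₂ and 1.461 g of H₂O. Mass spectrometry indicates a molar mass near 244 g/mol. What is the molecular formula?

C14H12O4

mol C = 8.330 g CO₂ ÷ 44.009 g/mol = 0.18928 mol
mol H = 2 × 1.461 g H₂O ÷ 18.015 g/mol = 0.16220 mol
mass O = 3.302 − (2.2734 + 0.16350) = 0.86507 g → mol O = 0.86507 ÷ 15.999 = 0.054070 mol
Divide by the smallest (0.054070 mol): C 3.501, H 3.000, O 1.000
Multiplying each by 2 gives whole numbers: C 7.00, H 6.00, O 2.00
Empirical formula: C7H6O2
Empirical-formula mass = 122.12 g/mol; 244 ÷ 122.12 ≈ 2, so the molecular formula is C14H12O4.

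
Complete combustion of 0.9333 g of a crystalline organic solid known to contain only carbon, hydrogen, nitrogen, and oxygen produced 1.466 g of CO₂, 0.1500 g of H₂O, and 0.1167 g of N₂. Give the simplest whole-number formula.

C4H2NO3

mol C = 1.466 g CO₂ ÷ 44.009 g/mol = 0.033311 mol
mol H = 2 × 0.1500 g H₂O ÷ 18.015 g/mol = 0.016653 mol
mol N = 2 × 0.1167 g N₂ ÷ 28.014 g/mol = 0.0083315 mol
mass O = 0.9333 − (0.40010 + 0.016786 + 0.11670) = 0.39971 g → mol O = 0.39971 ÷ 15.999 = 0.024984 mol
Divide by the smallest (0.0083315 mol): C 3.998, H 1.999, N 1.000, O 2.999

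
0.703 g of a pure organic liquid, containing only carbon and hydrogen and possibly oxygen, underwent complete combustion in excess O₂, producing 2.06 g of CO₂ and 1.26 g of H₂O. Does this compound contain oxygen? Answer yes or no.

mol C = 2.06 g CO₂ ÷ 44.009 g/mol = 0.04681 mol
mol H = 2 × 1.26 g H₂O ÷ 18.015 g/mol = 0.1399 mol
C and H together account for 0.7032 g — essentially the entire 0.703 g sample — so the compound contains no oxygen.

no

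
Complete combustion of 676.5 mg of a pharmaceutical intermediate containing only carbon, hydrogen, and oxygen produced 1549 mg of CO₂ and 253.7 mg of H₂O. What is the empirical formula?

mol C = 1.549 g CO₂ ÷ 44.009 g/mol = 0.035197 mol
mol H = 2 × 0.2537 g H₂O ÷ 18.015 g/mol = 0.028165 mol
mass O = 0.6765 − (0.42276 + 0.028391) = 0.22535 g → mol O = 0.22535 ÷ 15.999 = 0.014086 mol
Divide by the smallest (0.014086 mol): C 2.499, H 2.000, O 1.000
Multiplying each by 2 gives whole numbers: C 5.00, H 4.00, O 2.00

C5H4O2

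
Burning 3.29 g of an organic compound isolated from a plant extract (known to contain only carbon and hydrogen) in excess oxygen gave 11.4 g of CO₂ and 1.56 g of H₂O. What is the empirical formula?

mol C = 11.4 g CO₂ ÷ 44.009 g/mol = 0.2590 mol
mol H = 2 × 1.56 g H₂O ÷ 18.015 g/mol = 0.1732 mol
Divide by the smallest (0.1732 mol): C 1.496, H 1.000
Multiplying each by 2 gives whole numbers: C 2.99, H 2.00

C3H2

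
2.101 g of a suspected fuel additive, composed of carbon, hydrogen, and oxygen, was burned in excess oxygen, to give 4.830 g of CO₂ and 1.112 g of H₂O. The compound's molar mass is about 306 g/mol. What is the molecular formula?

mol C = 4.830 g CO₂ ÷ 44.009 g/mol = 0.10975 mol
mol H = 2 × 1.112 g H₂O ÷ 18.015 g/mol = 0.12345 mol
mass O = 2.101 − (1.3182 + 0.12444) = 0.65835 g → mol O = 0.65835 ÷ 15.999 = 0.041149 mol
Divide by the smallest (0.041149 mol): C 2.667, H 3.000, O 1.000
Multiplying each by 3 gives whole numbers: C 8.00, H 9.00, O 3.00
Empirical formula: C8H9O3
Empirical-formula mass = 153.16 g/mol; 306 ÷ 153.16 ≈ 2, so the molecular formula is C16H18O6.

C16H18O6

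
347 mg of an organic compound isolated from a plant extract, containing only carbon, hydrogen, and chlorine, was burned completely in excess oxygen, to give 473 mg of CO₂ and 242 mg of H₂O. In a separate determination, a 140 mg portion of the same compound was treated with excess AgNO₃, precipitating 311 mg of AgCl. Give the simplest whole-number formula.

C2H5Cl

mol C = 0.473 g CO₂ ÷ 44.009 g/mol = 0.01075 mol
mol H = 2 × 0.242 g H₂O ÷ 18.015 g/mol = 0.02687 mol
From the AgCl data: mol Cl per gram of compound = (0.311 ÷ 143.318) ÷ 0.140 = 0.01550 mol/g, so in the 0.347 g combustion sample mol Cl = 0.005378 mol
Divide by the smallest (0.005378 mol): C 1.998, H 4.995, Cl 1.000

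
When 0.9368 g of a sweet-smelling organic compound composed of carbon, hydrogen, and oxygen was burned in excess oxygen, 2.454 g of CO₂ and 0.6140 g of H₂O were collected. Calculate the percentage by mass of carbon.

mol C = 2.454 g CO₂ ÷ 44.009 g/mol = 0.055761 mol
mol H = 2 × 0.6140 g H₂O ÷ 18.015 g/mol = 0.068165 mol
mass O = 0.9368 − (0.66975 + 0.068711) = 0.19834 g → mol O = 0.19834 ÷ 15.999 = 0.012397 mol
mass % C = 0.66975 g ÷ 0.9368 g × 100%

71.49%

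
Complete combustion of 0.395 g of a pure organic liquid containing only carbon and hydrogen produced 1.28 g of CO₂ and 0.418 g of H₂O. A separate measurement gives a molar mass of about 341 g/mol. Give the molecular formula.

mol C = 1.28 g CO₂ ÷ 44.009 g/mol = 0.02908 mol
mol H = 2 × 0.418 g H₂O ÷ 18.015 g/mol = 0.04641 mol
Divide by the smallest (0.02908 mol): C 1.000, H 1.596
Multiplying each by 5 gives whole numbers: C 5.00, H 7.98
Empirical formula: C5H8
Empirical-formula mass = 68.12 g/mol; 341 ÷ 68.12 ≈ 5, so the molecular formula is C25H40.

C25H40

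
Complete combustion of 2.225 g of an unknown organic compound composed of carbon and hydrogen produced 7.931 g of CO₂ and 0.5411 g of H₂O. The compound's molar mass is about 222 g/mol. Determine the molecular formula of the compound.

mol C = 7.931 g CO₂ ÷ 44.009 g/mol = 0.18021 mol
mol H = 2 × 0.5411 g H₂O ÷ 18.015 g/mol = 0.060072 mol
Divide by the smallest (0.060072 mol): C 3.000, H 1.000
Empirical formula: C3H
Empirical-formula mass = 37.04 g/mol; 222 ÷ 37.04 ≈ 6, so the molecular formula is C18H6.

C18H6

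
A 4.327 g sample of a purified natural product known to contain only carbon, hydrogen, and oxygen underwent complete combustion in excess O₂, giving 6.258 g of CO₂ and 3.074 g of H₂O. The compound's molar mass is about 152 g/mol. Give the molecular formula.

mol C = 6.258 g CO₂ ÷ 44.009 g/mol = 0.14220 mol
mol H = 2 × 3.074 g H₂O ÷ 18.015 g/mol = 0.34127 mol
mass O = 4.327 − (1.7079 + 0.34400) = 2.2751 g → mol O = 2.2751 ÷ 15.999 = 0.14220 mol
Divide by the smallest (0.14220 mol): C 1.000, H 2.400, O 1.000
Multiplying each by 5 gives whole numbers: C 5.00, H 12.00, O 5.00
Empirical formula: C5H12O5
Empirical-formula mass = 152.15 g/mol; 152 ÷ 152.15 ≈ 1, so the molecular formula is C5H12O5.

C5H12O5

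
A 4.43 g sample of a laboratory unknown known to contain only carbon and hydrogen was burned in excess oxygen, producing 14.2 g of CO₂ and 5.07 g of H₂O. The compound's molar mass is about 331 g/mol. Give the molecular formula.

mol C = 14.2 g CO₂ ÷ 44.009 g/mol = 0.3227 mol
mol H = 2 × 5.07 g H₂O ÷ 18.015 g/mol = 0.5629 mol
Divide by the smallest (0.3227 mol): C 1.000, H 1.744
Multiplying each by 4 gives whole numbers: C 4.00, H 6.98
Empirical formula: C4H7
Empirical-formula mass = 55.10 g/mol; 331 ÷ 55.10 ≈ 6, so the molecular formula is C24H42.

C24H42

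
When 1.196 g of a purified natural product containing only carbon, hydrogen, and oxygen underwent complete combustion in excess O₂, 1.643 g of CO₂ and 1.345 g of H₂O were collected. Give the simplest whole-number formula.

mol C = 1.643 g CO₂ ÷ 44.009 g/mol = 0.037333 mol
mol H = 2 × 1.345 g H₂O ÷ 18.015 g/mol = 0.14932 mol
mass O = 1.196 − (0.44841 + 0.15051) = 0.59708 g → mol O = 0.59708 ÷ 15.999 = 0.037320 mol
Divide by the smallest (0.037320 mol): C 1.000, H 4.001, O 1.000

CH4O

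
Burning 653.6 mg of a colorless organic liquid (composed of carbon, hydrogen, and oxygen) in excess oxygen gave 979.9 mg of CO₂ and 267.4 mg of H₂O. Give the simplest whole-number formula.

C3H4O3

mol C = 0.9799 g CO₂ ÷ 44.009 g/mol = 0.022266 mol
mol H = 2 × 0.2674 g H₂O ÷ 18.015 g/mol = 0.029686 mol
mass O = 0.6536 − (0.26744 + 0.029924) = 0.35624 g → mol O = 0.35624 ÷ 15.999 = 0.022266 mol
Divide by the smallest (0.022266 mol): C 1.000, H 1.333, O 1.000
Multiplying each by 3 gives whole numbers: C 3.00, H 4.00, O 3.00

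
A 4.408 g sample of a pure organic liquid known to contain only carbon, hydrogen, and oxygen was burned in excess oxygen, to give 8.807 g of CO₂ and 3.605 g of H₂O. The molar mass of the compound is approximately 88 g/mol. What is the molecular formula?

mol C = 8.807 g CO₂ ÷ 44.009 g/mol = 0.20012 mol
mol H = 2 × 3.605 g H₂O ÷ 18.015 g/mol = 0.40022 mol
mass O = 4.408 − (2.4036 + 0.40342) = 1.6010 g → mol O = 1.6010 ÷ 15.999 = 0.10007 mol
Divide by the smallest (0.10007 mol): C 2.000, H 4.000, O 1.000
Empirical formula: C2H4O
Empirical-formula mass = 44.05 g/mol; 88 ÷ 44.05 ≈ 2, so the molecular formula is C4H8O2.

C4H8O2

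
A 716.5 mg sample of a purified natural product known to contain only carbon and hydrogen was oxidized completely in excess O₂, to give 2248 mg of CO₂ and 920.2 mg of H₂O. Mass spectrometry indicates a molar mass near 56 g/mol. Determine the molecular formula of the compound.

C4H8

mol C = 2.248 g CO₂ ÷ 44.009 g/mol = 0.051080 mol
mol H = 2 × 0.9202 g H₂O ÷ 18.015 g/mol = 0.10216 mol
Divide by the smallest (0.051080 mol): C 1.000, H 2.000
Empirical formula: CH2
Empirical-formula mass = 14.03 g/mol; 56 ÷ 14.03 ≈ 4, so the molecular formula is C4H8.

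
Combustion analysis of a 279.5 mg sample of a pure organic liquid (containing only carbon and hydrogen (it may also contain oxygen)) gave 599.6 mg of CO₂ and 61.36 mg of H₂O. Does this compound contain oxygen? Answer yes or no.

mol C = 0.5996 g CO₂ ÷ 44.009 g/mol = 0.013624 mol
mol H = 2 × 0.06136 g H₂O ÷ 18.015 g/mol = 0.0068121 mol
C and H account for only 0.17051 g of the 0.2795 g sample; the remaining 0.10899 g must be oxygen.

yes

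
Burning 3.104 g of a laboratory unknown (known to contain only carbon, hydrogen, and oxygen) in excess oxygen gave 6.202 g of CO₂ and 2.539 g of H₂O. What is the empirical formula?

mol C = 6.202 g CO₂ ÷ 44.009 g/mol = 0.14093 mol
mol H = 2 × 2.539 g H₂O ÷ 18.015 g/mol = 0.28188 mol
mass O = 3.104 − (1.6927 + 0.28413) = 1.1272 g → mol O = 1.1272 ÷ 15.999 = 0.070455 mol
Divide by the smallest (0.070455 mol): C 2.000, H 4.001, O 1.000

C2H4O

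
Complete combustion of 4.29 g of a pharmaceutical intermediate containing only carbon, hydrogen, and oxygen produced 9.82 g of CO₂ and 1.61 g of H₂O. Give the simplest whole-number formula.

mol C = 9.82 g CO₂ ÷ 44.009 g/mol = 0.2231 mol
mol H = 2 × 1.61 g H₂O ÷ 18.015 g/mol = 0.1787 mol
mass O = 4.29 − (2.680 + 0.1802) = 1.430 g → mol O = 1.430 ÷ 15.999 = 0.08936 mol
Divide by the smallest (0.08936 mol): C 2.497, H 2.000, O 1.000
Multiplying each by 2 gives whole numbers: C 4.99, H 4.00, O 2.00

C5H4O2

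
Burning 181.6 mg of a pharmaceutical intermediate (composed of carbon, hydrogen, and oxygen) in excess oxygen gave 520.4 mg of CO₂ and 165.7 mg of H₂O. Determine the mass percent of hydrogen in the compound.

mol C = 0.5204 g CO₂ ÷ 44.009 g/mol = 0.011825 mol
mol H = 2 × 0.1657 g H₂O ÷ 18.015 g/mol = 0.018396 mol
mass O = 0.1816 − (0.14203 + 0.018543) = 0.021029 g → mol O = 0.021029 ÷ 15.999 = 0.0013144 mol
mass % H = 0.018543 g ÷ 0.1816 g × 100%

10.21%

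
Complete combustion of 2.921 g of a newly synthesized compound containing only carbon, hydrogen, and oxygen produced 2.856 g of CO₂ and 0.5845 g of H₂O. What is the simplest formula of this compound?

mol C = 2.856 g CO₂ ÷ 44.009 g/mol = 0.064896 mol
mol H = 2 × 0.5845 g H₂O ÷ 18.015 g/mol = 0.064890 mol
mass O = 2.921 − (0.77946 + 0.065409) = 2.0761 g → mol O = 2.0761 ÷ 15.999 = 0.12977 mol
Divide by the smallest (0.064890 mol): C 1.000, H 1.000, O 2.000

CHO2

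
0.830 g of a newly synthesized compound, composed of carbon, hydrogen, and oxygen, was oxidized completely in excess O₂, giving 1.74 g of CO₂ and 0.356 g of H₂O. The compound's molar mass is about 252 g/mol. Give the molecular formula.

mol C = 1.74 g CO₂ ÷ 44.009 g/mol = 0.03954 mol
mol H = 2 × 0.356 g H₂O ÷ 18.015 g/mol = 0.03952 mol
mass O = 0.830 − (0.4749 + 0.03984) = 0.3153 g → mol O = 0.3153 ÷ 15.999 = 0.01971 mol
Divide by the smallest (0.01971 mol): C 2.006, H 2.006, O 1.000
Empirical formula: C2H2O
Empirical-formula mass = 42.04 g/mol; 252 ÷ 42.04 ≈ 6, so the molecular formula is C12H12O6.

C12H12O6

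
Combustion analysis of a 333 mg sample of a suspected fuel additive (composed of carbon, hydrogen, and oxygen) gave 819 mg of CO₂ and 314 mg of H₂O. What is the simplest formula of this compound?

mol C = 0.819 g CO₂ ÷ 44.009 g/mol = 0.01861 mol
mol H = 2 × 0.314 g H₂O ÷ 18.015 g/mol = 0.03486 mol
mass O = 0.333 − (0.2235 + 0.03514) = 0.07434 g → mol O = 0.07434 ÷ 15.999 = 0.004646 mol
Divide by the smallest (0.004646 mol): C 4.005, H 7.502, O 1.000
Multiplying each by 2 gives whole numbers: C 8.01, H 15.00, O 2.00

C8H15O2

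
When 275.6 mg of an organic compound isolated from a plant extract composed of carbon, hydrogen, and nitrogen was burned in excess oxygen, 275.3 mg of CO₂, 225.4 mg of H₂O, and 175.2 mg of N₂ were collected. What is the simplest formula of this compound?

mol C = 0.2753 g CO₂ ÷ 44.009 g/mol = 0.0062555 mol
mol H = 2 × 0.2254 g H₂O ÷ 18.015 g/mol = 0.025024 mol
mol N = 2 × 0.1752 g N₂ ÷ 28.014 g/mol = 0.012508 mol
Divide by the smallest (0.0062555 mol): C 1.000, H 4.000, N 2.000

CH4N2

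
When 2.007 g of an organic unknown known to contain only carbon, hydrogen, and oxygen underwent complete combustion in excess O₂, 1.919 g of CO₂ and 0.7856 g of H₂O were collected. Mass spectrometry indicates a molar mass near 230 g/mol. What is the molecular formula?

mol C = 1.919 g CO₂ ÷ 44.009 g/mol = 0.043605 mol
mol H = 2 × 0.7856 g H₂O ÷ 18.015 g/mol = 0.087216 mol
mass O = 2.007 − (0.52374 + 0.087914) = 1.3953 g → mol O = 1.3953 ÷ 15.999 = 0.087215 mol
Divide by the smallest (0.043605 mol): C 1.000, H 2.000, O 2.000
Empirical formula: CH2O2
Empirical-formula mass = 46.02 g/mol; 230 ÷ 46.02 ≈ 5, so the molecular formula is C5H10O10.

C5H10O10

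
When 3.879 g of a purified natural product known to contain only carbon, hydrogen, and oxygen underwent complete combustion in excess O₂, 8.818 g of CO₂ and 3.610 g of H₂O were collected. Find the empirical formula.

mol C = 8.818 g CO₂ ÷ 44.009 g/mol = 0.20037 mol
mol H = 2 × 3.610 g H₂O ÷ 18.015 g/mol = 0.40078 mol
mass O = 3.879 − (2.4066 + 0.40398) = 1.0684 g → mol O = 1.0684 ÷ 15.999 = 0.066779 mol
Divide by the smallest (0.066779 mol): C 3.000, H 6.002, O 1.000

C3H6O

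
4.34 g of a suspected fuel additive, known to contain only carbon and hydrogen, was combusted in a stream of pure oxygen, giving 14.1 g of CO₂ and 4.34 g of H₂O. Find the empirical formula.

mol C = 14.1 g CO₂ ÷ 44.009 g/mol = 0.3204 mol
mol H = 2 × 4.34 g H₂O ÷ 18.015 g/mol = 0.4818 mol
Divide by the smallest (0.3204 mol): C 1.000, H 1.504
Multiplying each by 2 gives whole numbers: C 2.00, H 3.01

C2H3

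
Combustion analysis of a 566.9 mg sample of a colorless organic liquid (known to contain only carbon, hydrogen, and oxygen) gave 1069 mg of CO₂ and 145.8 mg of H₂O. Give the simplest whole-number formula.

mol C = 1.069 g CO₂ ÷ 44.009 g/mol = 0.024290 mol
mol H = 2 × 0.1458 g H₂O ÷ 18.015 g/mol = 0.016187 mol
mass O = 0.5669 − (0.29175 + 0.016316) = 0.25883 g → mol O = 0.25883 ÷ 15.999 = 0.016178 mol
Divide by the smallest (0.016178 mol): C 1.501, H 1.001, O 1.000
Multiplying each by 2 gives whole numbers: C 3.00, H 2.00, O 2.00

C3H2O2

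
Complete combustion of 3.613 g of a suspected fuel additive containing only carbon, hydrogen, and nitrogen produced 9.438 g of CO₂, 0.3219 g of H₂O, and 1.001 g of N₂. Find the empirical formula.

mol C = 9.438 g CO₂ ÷ 44.009 g/mol = 0.21446 mol
mol H = 2 × 0.3219 g H₂O ÷ 18.015 g/mol = 0.035737 mol
mol N = 2 × 1.001 g N₂ ÷ 28.014 g/mol = 0.071464 mol
Divide by the smallest (0.035737 mol): C 6.001, H 1.000, N 2.000

C6HN2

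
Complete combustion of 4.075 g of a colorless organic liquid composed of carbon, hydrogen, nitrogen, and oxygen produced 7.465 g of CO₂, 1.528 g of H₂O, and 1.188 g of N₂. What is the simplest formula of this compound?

C4H4N2O

mol C = 7.465 g CO₂ ÷ 44.009 g/mol = 0.16962 mol
mol H = 2 × 1.528 g H₂O ÷ 18.015 g/mol = 0.16964 mol
mol N = 2 × 1.188 g N₂ ÷ 28.014 g/mol = 0.084815 mol
mass O = 4.075 − (2.0374 + 0.17099 + 1.1880) = 0.67865 g → mol O = 0.67865 ÷ 15.999 = 0.042418 mol
Divide by the smallest (0.042418 mol): C 3.999, H 3.999, N 1.999, O 1.000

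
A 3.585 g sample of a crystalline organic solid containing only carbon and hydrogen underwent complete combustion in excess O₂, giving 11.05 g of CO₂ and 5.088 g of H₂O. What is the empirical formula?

mol C = 11.05 g CO₂ ÷ 44.009 g/mol = 0.25109 mol
mol H = 2 × 5.088 g H₂O ÷ 18.015 g/mol = 0.56486 mol
Divide by the smallest (0.25109 mol): C 1.000, H 2.250
Multiplying each by 4 gives whole numbers: C 4.00, H 9.00

C4H9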